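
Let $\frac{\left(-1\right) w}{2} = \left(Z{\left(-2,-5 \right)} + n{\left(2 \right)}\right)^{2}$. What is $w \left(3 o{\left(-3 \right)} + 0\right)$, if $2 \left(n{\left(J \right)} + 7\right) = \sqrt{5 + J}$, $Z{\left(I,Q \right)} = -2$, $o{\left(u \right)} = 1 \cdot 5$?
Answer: $- \frac{4965}{2} + 270 \sqrt{7} \approx -1768.1$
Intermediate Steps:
$o{\left(u \right)} = 5$
$n{\left(J \right)} = -7 + \frac{\sqrt{5 + J}}{2}$
$w = - 2 \left(-9 + \frac{\sqrt{7}}{2}\right)^{2}$ ($w = - 2 \left(-2 - \left(7 - \frac{\sqrt{5 + 2}}{2}\right)\right)^{2} = - 2 \left(-2 - \left(7 - \frac{\sqrt{7}}{2}\right)\right)^{2} = - 2 \left(-9 + \frac{\sqrt{7}}{2}\right)^{2} \approx -117.88$)
$w \left(3 o{\left(-3 \right)} + 0\right) = \left(- \frac{331}{2} + 18 \sqrt{7}\right) \left(3 \cdot 5 + 0\right) = \left(- \frac{331}{2} + 18 \sqrt{7}\right) \left(15 + 0\right) = \left(- \frac{331}{2} + 18 \sqrt{7}\right) 15 = - \frac{4965}{2} + 270 \sqrt{7}$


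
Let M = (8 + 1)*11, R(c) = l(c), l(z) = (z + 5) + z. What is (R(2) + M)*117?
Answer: 12636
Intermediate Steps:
l(z) = 5 + 2*z (l(z) = (5 + z) + z = 5 + 2*z)
R(c) = 5 + 2*c
M = 99 (M = 9*11 = 99)
(R(2) + M)*117 = ((5 + 2*2) + 99)*117 = ((5 + 4) + 99)*117 = (9 + 99)*117 = 108*117 = 12636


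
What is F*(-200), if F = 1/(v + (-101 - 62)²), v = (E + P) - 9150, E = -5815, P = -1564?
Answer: -5/251 ≈ -0.019920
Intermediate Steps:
v = -16529 (v = (-5815 - 1564) - 9150 = -7379 - 9150 = -16529)
F = 1/10040 (F = 1/(-16529 + (-101 - 62)²) = 1/(-16529 + (-163)²) = 1/(-16529 + 26569) = 1/10040 ≈ 9.9602e-5)
F*(-200) = (1/10040)*(-200) = -5/251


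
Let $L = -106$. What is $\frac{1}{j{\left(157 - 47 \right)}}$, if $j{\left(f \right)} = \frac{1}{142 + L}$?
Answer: $36$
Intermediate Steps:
$j{\left(f \right)} = \frac{1}{36}$ ($j{\left(f \right)} = \frac{1}{142 - 106} = \frac{1}{36}$)
$\frac{1}{j{\left(157 - 47 \right)}} = \frac{1}{\frac{1}{36}} = 36$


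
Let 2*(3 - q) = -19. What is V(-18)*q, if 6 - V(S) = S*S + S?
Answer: -3750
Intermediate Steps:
q = 25/2 (q = 3 - ½*(-19) = 3 + 19/2 = 25/2 ≈ 12.500)
V(S) = 6 - S - S² (V(S) = 6 - (S*S + S) = 6 - (S² + S) = 6 - (S + S²) = 6 + (-S - S²) = 6 - S - S²)
V(-18)*q = (6 - 1*(-18) - 1*(-18)²)*(25/2) = (6 + 18 - 1*324)*(25/2) = (6 + 18 - 324)*(25/2) = -300*25/2 = -3750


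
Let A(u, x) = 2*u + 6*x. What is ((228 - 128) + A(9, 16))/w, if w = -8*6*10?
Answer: -107/240 ≈ -0.44583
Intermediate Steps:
w = -480 (w = -48*10 = -480)
((228 - 128) + A(9, 16))/w = ((228 - 128) + (2*9 + 6*16))/(-480) = (100 + (18 + 96))*(-1/480) = (100 + 114)*(-1/480) = 214*(-1/480) = -107/240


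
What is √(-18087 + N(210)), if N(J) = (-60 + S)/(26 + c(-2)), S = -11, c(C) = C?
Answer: I*√2604954/12 ≈ 134.5*I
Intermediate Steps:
N(J) = -71/24 (N(J) = (-60 - 11)/(26 - 2) = -71/24)
√(-18087 + N(210)) = √(-18087 - 71/24) = √(-434159/24) = I*√2604954/12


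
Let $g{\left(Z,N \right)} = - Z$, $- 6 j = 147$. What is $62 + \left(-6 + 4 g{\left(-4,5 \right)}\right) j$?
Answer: $-183$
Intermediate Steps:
$j = - \frac{49}{2}$ ($j = \left(- \frac{1}{6}\right) 147 = - \frac{49}{2} \approx -24.5$)
$62 + \left(-6 + 4 g{\left(-4,5 \right)}\right) j = 62 + \left(-6 + 4 \left(\left(-1\right) \left(-4\right)\right)\right) \left(- \frac{49}{2}\right) = 62 + \left(-6 + 4 \cdot 4\right) \left(- \frac{49}{2}\right) = 62 + \left(-6 + 16\right) \left(- \frac{49}{2}\right) = 62 + 10 \left(- \frac{49}{2}\right) = 62 - 245 = -183$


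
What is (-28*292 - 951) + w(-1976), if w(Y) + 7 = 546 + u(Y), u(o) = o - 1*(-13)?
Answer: -10551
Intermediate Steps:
u(o) = 13 + o (u(o) = o + 13 = 13 + o)
w(Y) = 552 + Y (w(Y) = -7 + (546 + (13 + Y)) = -7 + (559 + Y) = 552 + Y)
(-28*292 - 951) + w(-1976) = (-28*292 - 951) + (552 - 1976) = (-8176 - 951) - 1424 = -9127 - 1424 = -10551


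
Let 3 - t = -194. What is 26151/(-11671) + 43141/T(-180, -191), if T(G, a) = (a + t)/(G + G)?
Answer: -30209942811/11671 ≈ -2.5885e+6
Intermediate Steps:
t = 197 (t = 3 - 1*(-194) = 3 + 194 = 197)
T(G, a) = (197 + a)/(2*G) (T(G, a) = (a + 197)/(G + G) = (197 + a)/((2*G)) = (197 + a)*(1/(2*G)) = (197 + a)/(2*G))
26151/(-11671) + 43141/T(-180, -191) = 26151/(-11671) + 43141/(((1/2)*(197 - 191)/(-180))) = 26151*(-1/11671) + 43141/(((1/2)*(-1/180)*6)) = -26151/11671 + 43141/(-1/60) = -26151/11671 + 43141*(-60) = -26151/11671 - 2588460 = -30209942811/11671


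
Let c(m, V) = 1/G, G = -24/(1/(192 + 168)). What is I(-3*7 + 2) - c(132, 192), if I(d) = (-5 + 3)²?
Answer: 34561/8640 ≈ 4.0001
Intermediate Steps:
G = -8640 (G = -24/(1/360) = -24/1/360 = -24*360 = -8640)
c(m, V) = -1/8640 (c(m, V) = 1/(-8640) = -1/8640)
I(d) = 4 (I(d) = (-2)² = 4)
I(-3*7 + 2) - c(132, 192) = 4 - 1*(-1/8640) = 4 + 1/8640 = 34561/8640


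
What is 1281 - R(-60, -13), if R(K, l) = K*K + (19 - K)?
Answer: -2398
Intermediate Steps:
R(K, l) = 19 + K² - K (R(K, l) = K² + (19 - K) = 19 + K² - K)
1281 - R(-60, -13) = 1281 - (19 + (-60)² - 1*(-60)) = 1281 - (19 + 3600 + 60) = 1281 - 1*3679 = 1281 - 3679 = -2398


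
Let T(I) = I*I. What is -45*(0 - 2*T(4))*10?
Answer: 14400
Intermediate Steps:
T(I) = I²
-45*(0 - 2*T(4))*10 = -45*(0 - 2*4²)*10 = -45*(0 - 2*16)*10 = -45*(0 - 32)*10 = -45*(-32)*10 = 1440*10 = 14400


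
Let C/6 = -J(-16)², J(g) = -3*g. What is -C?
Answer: 13824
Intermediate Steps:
C = -13824 (C = 6*(-(-3*(-16))²) = 6*(-1*48²) = 6*(-1*2304) = 6*(-2304) = -13824)
-C = -1*(-13824) = 13824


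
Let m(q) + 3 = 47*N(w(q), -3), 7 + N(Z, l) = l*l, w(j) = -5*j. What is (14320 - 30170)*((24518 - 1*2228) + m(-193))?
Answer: -354738850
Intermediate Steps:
N(Z, l) = -7 + l**2 (N(Z, l) = -7 + l*l = -7 + l**2)
m(q) = 91 (m(q) = -3 + 47*(-7 + (-3)**2) = -3 + 47*(-7 + 9) = -3 + 47*2 = -3 + 94 = 91)
(14320 - 30170)*((24518 - 1*2228) + m(-193)) = (14320 - 30170)*((24518 - 1*2228) + 91) = -15850*((24518 - 2228) + 91) = -15850*(22290 + 91) = -15850*22381 = -354738850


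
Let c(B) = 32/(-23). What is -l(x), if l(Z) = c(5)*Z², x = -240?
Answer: 1843200/23 ≈ 80139.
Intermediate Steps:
c(B) = -32/23 (c(B) = 32*(-1/23) = -32/23)
l(Z) = -32*Z²/23
-l(x) = -(-32)*(-240)²/23 = -(-32)*57600/23 = -1*(-1843200/23) = 1843200/23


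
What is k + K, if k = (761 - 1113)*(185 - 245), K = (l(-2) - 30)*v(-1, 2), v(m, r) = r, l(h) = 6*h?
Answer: 21036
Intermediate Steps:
K = -84 (K = (6*(-2) - 30)*2 = (-12 - 30)*2 = -42*2 = -84)
k = 21120 (k = -352*(-60) = 21120)
k + K = 21120 - 84 = 21036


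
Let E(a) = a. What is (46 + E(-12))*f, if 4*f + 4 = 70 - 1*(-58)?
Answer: 1054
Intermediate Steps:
f = 31 (f = -1 + (70 - 1*(-58))/4 = -1 + (70 + 58)/4 = -1 + (¼)*128 = -1 + 32 = 31)
(46 + E(-12))*f = (46 - 12)*31 = 34*31 = 1054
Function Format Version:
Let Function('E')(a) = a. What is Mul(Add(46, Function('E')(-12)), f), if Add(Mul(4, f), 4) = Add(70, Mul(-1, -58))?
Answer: 1054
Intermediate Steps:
f = 31 (f = Add(-1, Mul(Rational(1, 4), Add(70, Mul(-1, -58)))) = Add(-1, Mul(Rational(1, 4), Add(70, 58))) = Add(-1, Mul(Rational(1, 4), 128)) = Add(-1, 32) = 31)
Mul(Add(46, Function('E')(-12)), f) = Mul(Add(46, -12), 31) = Mul(34, 31) = 1054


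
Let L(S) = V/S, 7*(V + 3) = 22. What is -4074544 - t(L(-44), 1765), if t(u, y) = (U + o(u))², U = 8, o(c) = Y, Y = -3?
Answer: -4074569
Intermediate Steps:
o(c) = -3
V = ⅐ (V = -3 + (⅐)*22 = -3 + 22/7 = ⅐ ≈ 0.14286)
L(S) = 1/(7*S)
t(u, y) = 25 (t(u, y) = (8 - 3)² = 5² = 25)
-4074544 - t(L(-44), 1765) = -4074544 - 1*25 = -4074544 - 25 = -4074569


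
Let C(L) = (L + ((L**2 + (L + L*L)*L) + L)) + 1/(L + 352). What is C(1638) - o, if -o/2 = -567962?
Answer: 8754128428881/1990 ≈ 4.3991e+9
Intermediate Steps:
o = 1135924 (o = -2*(-567962) = 1135924)
C(L) = L**2 + 1/(352 + L) + 2*L + L*(L + L**2) (C(L) = (L + ((L**2 + (L + L**2)*L) + L)) + 1/(352 + L) = (L + ((L**2 + L*(L + L**2)) + L)) + 1/(352 + L) = (L + (L + L**2 + L*(L + L**2))) + 1/(352 + L) = (L**2 + 2*L + L*(L + L**2)) + 1/(352 + L) = L**2 + 1/(352 + L) + 2*L + L*(L + L**2))
C(1638) - o = (1 + 1638**4 + 354*1638**3 + 704*1638 + 706*1638**2)/(352 + 1638) - 1*1135924 = (1 + 7198725105936 + 354*4394826072 + 1153152 + 706*2683044)/1990 - 1135924 = (1 + 7198725105936 + 1555768429488 + 1153152 + 1894229064)/1990 - 1135924 = (1/1990)*8756388917641 - 1135924 = 8756388917641/1990 - 1135924 = 8754128428881/1990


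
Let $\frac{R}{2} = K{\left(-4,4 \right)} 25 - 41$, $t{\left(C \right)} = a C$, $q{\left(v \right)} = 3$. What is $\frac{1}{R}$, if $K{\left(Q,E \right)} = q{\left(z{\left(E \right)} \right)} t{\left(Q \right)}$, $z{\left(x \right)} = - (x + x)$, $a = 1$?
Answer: $- \frac{1}{682} \approx -0.0014663$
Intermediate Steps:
$z{\left(x \right)} = - 2 x$
$t{\left(C \right)} = C$ ($t{\left(C \right)} = 1 C = C$)
$K{\left(Q,E \right)} = 3 Q$
$R = -682$ ($R = 2 \left(3 \left(-4\right) 25 - 41\right) = 2 \left(\left(-12\right) 25 - 41\right) = 2 \left(-300 - 41\right) = 2 \left(-341\right) = -682$)
$\frac{1}{R} = \frac{1}{-682} = - \frac{1}{682}$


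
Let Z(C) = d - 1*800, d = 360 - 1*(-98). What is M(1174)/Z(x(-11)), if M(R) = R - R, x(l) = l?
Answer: 0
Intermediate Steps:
d = 458 (d = 360 + 98 = 458)
Z(C) = -342 (Z(C) = 458 - 1*800 = 458 - 800 = -342)
M(R) = 0
M(1174)/Z(x(-11)) = 0/(-342) = 0*(-1/342) = 0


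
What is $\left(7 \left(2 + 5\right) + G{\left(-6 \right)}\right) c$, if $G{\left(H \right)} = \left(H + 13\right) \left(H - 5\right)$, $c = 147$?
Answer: $-4116$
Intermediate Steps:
$G{\left(H \right)} = \left(-5 + H\right) \left(13 + H\right)$ ($G{\left(H \right)} = \left(13 + H\right) \left(-5 + H\right) = \left(-5 + H\right) \left(13 + H\right)$)
$\left(7 \left(2 + 5\right) + G{\left(-6 \right)}\right) c = \left(7 \left(2 + 5\right) + \left(-65 + \left(-6\right)^{2} + 8 \left(-6\right)\right)\right) 147 = \left(7 \cdot 7 - 77\right) 147 = \left(49 - 77\right) 147 = \left(-28\right) 147 = -4116$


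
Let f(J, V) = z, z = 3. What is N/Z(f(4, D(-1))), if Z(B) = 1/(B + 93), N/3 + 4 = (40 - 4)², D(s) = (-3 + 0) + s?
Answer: 372096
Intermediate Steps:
D(s) = -3 + s
N = 3876 (N = -12 + 3*(40 - 4)² = -12 + 3*36² = -12 + 3*1296 = -12 + 3888 = 3876)
f(J, V) = 3
Z(B) = 1/(93 + B)
N/Z(f(4, D(-1))) = 3876/(1/(93 + 3)) = 3876/(1/96) = 3876*96 = 372096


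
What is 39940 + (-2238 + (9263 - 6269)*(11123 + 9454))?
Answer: 61645240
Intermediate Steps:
39940 + (-2238 + (9263 - 6269)*(11123 + 9454)) = 39940 + (-2238 + 2994*20577) = 39940 + (-2238 + 61607538) = 39940 + 61605300 = 61645240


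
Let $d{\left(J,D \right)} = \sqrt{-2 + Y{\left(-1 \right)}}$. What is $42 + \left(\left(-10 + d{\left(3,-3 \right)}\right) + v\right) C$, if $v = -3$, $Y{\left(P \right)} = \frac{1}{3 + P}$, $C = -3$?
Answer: $81 - \frac{3 i \sqrt{6}}{2} \approx 81.0 - 3.6742 i$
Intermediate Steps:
$d{\left(J,D \right)} = \frac{i \sqrt{6}}{2}$ ($d{\left(J,D \right)} = \sqrt{-2 + \frac{1}{3 - 1}} = \sqrt{-2 + \frac{1}{2}} = \sqrt{- \frac{3}{2}} = \frac{i \sqrt{6}}{2}$)
$42 + \left(\left(-10 + d{\left(3,-3 \right)}\right) + v\right) C = 42 + \left(\left(-10 + \frac{i \sqrt{6}}{2}\right) - 3\right) \left(-3\right) = 42 + \left(-13 + \frac{i \sqrt{6}}{2}\right) \left(-3\right) = 42 + \left(39 - \frac{3 i \sqrt{6}}{2}\right) = 81 - \frac{3 i \sqrt{6}}{2}$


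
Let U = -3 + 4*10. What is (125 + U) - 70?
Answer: 92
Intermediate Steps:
U = 37 (U = -3 + 40 = 37)
(125 + U) - 70 = (125 + 37) - 70 = 162 - 70 = 92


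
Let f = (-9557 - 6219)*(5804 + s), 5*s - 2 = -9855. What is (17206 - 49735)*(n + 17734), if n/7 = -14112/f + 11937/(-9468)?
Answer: -1910543020383692821/3313565404 ≈ -5.7658e+8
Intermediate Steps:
s = -9853/5 (s = ⅖ + (⅕)*(-9855) = ⅖ - 1971 = -9853/5 ≈ -1970.6)
f = -302378592/5 (f = (-9557 - 6219)*(5804 - 9853/5) = -15776*19167/5 = -302378592/5 ≈ -6.0476e+7)
n = -87714501161/9940696212 (n = 7*(-14112/(-302378592/5) + 11937/(-9468)) = 7*(-14112*(-5/302378592) + 11937*(-1/9468)) = 7*(735/3149777 - 3979/3156) = 7*(-12530643023/9940696212) = -87714501161/9940696212 ≈ -8.8238)
(17206 - 49735)*(n + 17734) = (17206 - 49735)*(-87714501161/9940696212 + 17734) = -32529*176200592122447/9940696212 = -1910543020383692821/3313565404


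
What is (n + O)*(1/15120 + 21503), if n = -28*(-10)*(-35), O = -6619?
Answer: -1779411100753/5040 ≈ -3.5306e+8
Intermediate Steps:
n = -9800 (n = 280*(-35) = -9800)
(n + O)*(1/15120 + 21503) = (-9800 - 6619)*(1/15120 + 21503) = -16419*(1/15120 + 21503) = -16419*325125361/15120 = -1779411100753/5040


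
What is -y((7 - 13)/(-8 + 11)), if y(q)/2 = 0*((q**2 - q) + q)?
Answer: 0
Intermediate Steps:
y(q) = 0 (y(q) = 2*(0*((q**2 - q) + q)) = 2*(0*q**2) = 2*0 = 0)
-y((7 - 13)/(-8 + 11)) = -1*0 = 0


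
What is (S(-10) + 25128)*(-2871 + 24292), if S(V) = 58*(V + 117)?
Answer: 671205614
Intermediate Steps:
S(V) = 6786 + 58*V (S(V) = 58*(117 + V) = 6786 + 58*V)
(S(-10) + 25128)*(-2871 + 24292) = ((6786 + 58*(-10)) + 25128)*(-2871 + 24292) = ((6786 - 580) + 25128)*21421 = (6206 + 25128)*21421 = 31334*21421 = 671205614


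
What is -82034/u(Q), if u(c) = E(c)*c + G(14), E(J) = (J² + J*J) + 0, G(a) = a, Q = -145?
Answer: 41017/3048618 ≈ 0.013454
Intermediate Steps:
E(J) = 2*J² (E(J) = (J² + J²) + 0 = 2*J² + 0 = 2*J²)
u(c) = 14 + 2*c³ (u(c) = (2*c²)*c + 14 = 2*c³ + 14 = 14 + 2*c³)
-82034/u(Q) = -82034/(14 + 2*(-145)³) = -82034/(14 + 2*(-3048625)) = -82034/(14 - 6097250) = -82034/(-6097236) = -82034*(-1/6097236) = 41017/3048618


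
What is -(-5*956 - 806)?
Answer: 5586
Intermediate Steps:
-(-5*956 - 806) = -(-4780 - 806) = -1*(-5586) = 5586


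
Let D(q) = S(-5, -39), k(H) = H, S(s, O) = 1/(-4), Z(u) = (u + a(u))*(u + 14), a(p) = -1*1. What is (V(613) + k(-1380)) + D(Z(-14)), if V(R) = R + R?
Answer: -617/4 ≈ -154.25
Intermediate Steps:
a(p) = -1
Z(u) = (-1 + u)*(14 + u) (Z(u) = (u - 1)*(u + 14) = (-1 + u)*(14 + u))
V(R) = 2*R
S(s, O) = -¼
D(q) = -¼
(V(613) + k(-1380)) + D(Z(-14)) = (2*613 - 1380) - ¼ = (1226 - 1380) - ¼ = -154 - ¼ = -617/4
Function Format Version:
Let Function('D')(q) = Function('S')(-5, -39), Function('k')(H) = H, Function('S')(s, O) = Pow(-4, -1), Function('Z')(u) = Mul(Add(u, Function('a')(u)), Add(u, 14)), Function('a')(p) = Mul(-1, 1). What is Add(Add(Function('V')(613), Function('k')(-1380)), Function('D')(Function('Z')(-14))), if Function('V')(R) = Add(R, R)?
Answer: Rational(-617, 4) ≈ -154.25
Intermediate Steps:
Function('a')(p) = -1
Function('Z')(u) = Mul(Add(-1, u), Add(14, u)) (Function('Z')(u) = Mul(Add(u, -1), Add(u, 14)) = Mul(Add(-1, u), Add(14, u)))
Function('V')(R) = Mul(2, R)
Function('S')(s, O) = Rational(-1, 4)
Function('D')(q) = Rational(-1, 4)
Add(Add(Function('V')(613), Function('k')(-1380)), Function('D')(Function('Z')(-14))) = Add(Add(Mul(2, 613), -1380), Rational(-1, 4)) = Add(Add(1226, -1380), Rational(-1, 4)) = Add(-154, Rational(-1, 4)) = Rational(-617, 4)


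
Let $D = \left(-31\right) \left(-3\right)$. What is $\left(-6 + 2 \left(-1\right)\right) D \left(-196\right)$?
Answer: $145824$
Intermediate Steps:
$D = 93$
$\left(-6 + 2 \left(-1\right)\right) D \left(-196\right) = \left(-6 + 2 \left(-1\right)\right) 93 \left(-196\right) = \left(-6 - 2\right) 93 \left(-196\right) = \left(-8\right) 93 \left(-196\right) = \left(-744\right) \left(-196\right) = 145824$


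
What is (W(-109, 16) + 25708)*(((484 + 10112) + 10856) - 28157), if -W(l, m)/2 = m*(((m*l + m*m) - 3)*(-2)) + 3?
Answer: 467486010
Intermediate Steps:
W(l, m) = -6 - 2*m*(6 - 2*m² - 2*l*m) (W(l, m) = -2*(m*(((m*l + m*m) - 3)*(-2)) + 3) = -2*(m*(((l*m + m²) - 3)*(-2)) + 3) = -2*(m*(((m² + l*m) - 3)*(-2)) + 3) = -2*(m*((-3 + m² + l*m)*(-2)) + 3) = -2*(m*(6 - 2*m² - 2*l*m) + 3) = -2*(3 + m*(6 - 2*m² - 2*l*m)) = -6 - 2*m*(6 - 2*m² - 2*l*m))
(W(-109, 16) + 25708)*(((484 + 10112) + 10856) - 28157) = ((-6 - 12*16 + 4*16³ + 4*(-109)*16²) + 25708)*(((484 + 10112) + 10856) - 28157) = ((-6 - 192 + 4*4096 + 4*(-109)*256) + 25708)*((10596 + 10856) - 28157) = ((-6 - 192 + 16384 - 111616) + 25708)*(21452 - 28157) = (-95430 + 25708)*(-6705) = -69722*(-6705) = 467486010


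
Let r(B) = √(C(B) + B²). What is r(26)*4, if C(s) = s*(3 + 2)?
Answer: 4*√806 ≈ 113.56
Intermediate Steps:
C(s) = 5*s (C(s) = s*5 = 5*s)
r(B) = √(B² + 5*B) (r(B) = √(5*B + B²) = √(B² + 5*B))
r(26)*4 = √(26*(5 + 26))*4 = √(26*31)*4 = √806*4 = 4*√806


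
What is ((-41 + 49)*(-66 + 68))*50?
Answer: 800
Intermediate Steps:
((-41 + 49)*(-66 + 68))*50 = (8*2)*50 = 16*50 = 800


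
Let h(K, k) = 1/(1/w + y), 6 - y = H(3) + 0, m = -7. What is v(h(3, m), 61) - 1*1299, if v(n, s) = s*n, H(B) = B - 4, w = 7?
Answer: -64523/50 ≈ -1290.5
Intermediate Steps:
H(B) = -4 + B
y = 7 (y = 6 - ((-4 + 3) + 0) = 6 - (-1 + 0) = 6 - 1*(-1) = 6 + 1 = 7)
h(K, k) = 7/50 (h(K, k) = 1/(1/7 + 7) = 1/(⅐ + 7) = 1/(50/7) = 7/50)
v(n, s) = n*s
v(h(3, m), 61) - 1*1299 = (7/50)*61 - 1*1299 = 427/50 - 1299 = -64523/50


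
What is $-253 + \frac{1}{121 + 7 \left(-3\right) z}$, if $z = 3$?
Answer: $- \frac{14673}{58} \approx -252.98$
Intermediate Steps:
$-253 + \frac{1}{121 + 7 \left(-3\right) z} = -253 + \frac{1}{121 + 7 \left(-3\right) 3} = -253 + \frac{1}{121 - 63} = -253 + \frac{1}{58} = - \frac{14673}{58}$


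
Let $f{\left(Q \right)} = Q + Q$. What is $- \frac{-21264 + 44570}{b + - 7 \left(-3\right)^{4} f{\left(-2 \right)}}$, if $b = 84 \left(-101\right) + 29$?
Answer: $\frac{23306}{6187} \approx 3.7669$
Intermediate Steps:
$f{\left(Q \right)} = 2 Q$
$b = -8455$ ($b = -8484 + 29 = -8455$)
$- \frac{-21264 + 44570}{b + - 7 \left(-3\right)^{4} f{\left(-2 \right)}} = - \frac{-21264 + 44570}{-8455 + - 7 \left(-3\right)^{4} \cdot 2 \left(-2\right)} = - \frac{23306}{-8455 + \left(-7\right) 81 \left(-4\right)} = - \frac{23306}{-8455 - -2268} = - \frac{23306}{-8455 + 2268} = - \frac{23306}{-6187} = - \frac{23306 \left(-1\right)}{6187} = \left(-1\right) \left(- \frac{23306}{6187}\right) = \frac{23306}{6187}$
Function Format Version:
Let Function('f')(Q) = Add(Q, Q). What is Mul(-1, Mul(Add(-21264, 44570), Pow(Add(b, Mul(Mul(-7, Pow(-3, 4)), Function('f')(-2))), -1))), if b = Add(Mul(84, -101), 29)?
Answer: Rational(23306, 6187) ≈ 3.7669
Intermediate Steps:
Function('f')(Q) = Mul(2, Q)
b = -8455 (b = Add(-8484, 29) = -8455)
Mul(-1, Mul(Add(-21264, 44570), Pow(Add(b, Mul(Mul(-7, Pow(-3, 4)), Function('f')(-2))), -1))) = Mul(-1, Mul(Add(-21264, 44570), Pow(Add(-8455, Mul(Mul(-7, Pow(-3, 4)), Mul(2, -2))), -1))) = Mul(-1, Mul(23306, Pow(Add(-8455, Mul(Mul(-7, 81), -4)), -1))) = Mul(-1, Mul(23306, Pow(Add(-8455, Mul(-567, -4)), -1))) = Mul(-1, Mul(23306, Pow(Add(-8455, 2268), -1))) = Mul(-1, Mul(23306, Pow(-6187, -1))) = Mul(-1, Mul(23306, Rational(-1, 6187))) = Mul(-1, Rational(-23306, 6187)) = Rational(23306, 6187)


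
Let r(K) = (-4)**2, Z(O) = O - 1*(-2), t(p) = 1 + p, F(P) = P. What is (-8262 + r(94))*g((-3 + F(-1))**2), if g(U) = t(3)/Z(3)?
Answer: -32984/5 ≈ -6596.8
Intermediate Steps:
Z(O) = 2 + O (Z(O) = O + 2 = 2 + O)
r(K) = 16
g(U) = 4/5 (g(U) = (1 + 3)/(2 + 3) = 4/5)
(-8262 + r(94))*g((-3 + F(-1))**2) = (-8262 + 16)*(4/5) = -8246*4/5 = -32984/5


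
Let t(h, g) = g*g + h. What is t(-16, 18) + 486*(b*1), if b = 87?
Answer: 42590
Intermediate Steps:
t(h, g) = h + g² (t(h, g) = g² + h = h + g²)
t(-16, 18) + 486*(b*1) = (-16 + 18²) + 486*(87*1) = (-16 + 324) + 486*87 = 308 + 42282 = 42590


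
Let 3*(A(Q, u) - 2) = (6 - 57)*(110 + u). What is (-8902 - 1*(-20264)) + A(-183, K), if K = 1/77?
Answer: 731021/77 ≈ 9493.8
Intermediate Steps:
K = 1/77 ≈ 0.012987
A(Q, u) = -1868 - 17*u (A(Q, u) = 2 + ((6 - 57)*(110 + u))/3 = 2 + (-51*(110 + u))/3 = 2 + (-5610 - 51*u)/3 = 2 + (-1870 - 17*u) = -1868 - 17*u)
(-8902 - 1*(-20264)) + A(-183, K) = (-8902 - 1*(-20264)) + (-1868 - 17*1/77) = (-8902 + 20264) + (-1868 - 17/77) = 11362 - 143853/77 = 731021/77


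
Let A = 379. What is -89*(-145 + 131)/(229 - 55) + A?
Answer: 33596/87 ≈ 386.16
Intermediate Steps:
-89*(-145 + 131)/(229 - 55) + A = -89*(-145 + 131)/(229 - 55) + 379 = -(-1246)/174 + 379 = -89*(-7/87) + 379 = 623/87 + 379 = 33596/87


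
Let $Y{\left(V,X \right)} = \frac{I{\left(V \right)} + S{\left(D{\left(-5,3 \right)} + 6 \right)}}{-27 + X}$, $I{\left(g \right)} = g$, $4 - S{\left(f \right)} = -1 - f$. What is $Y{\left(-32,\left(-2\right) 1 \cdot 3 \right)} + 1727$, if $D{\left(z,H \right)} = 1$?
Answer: $\frac{57011}{33} \approx 1727.6$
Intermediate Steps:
$S{\left(f \right)} = 5 + f$ ($S{\left(f \right)} = 4 - \left(-1 - f\right) = 4 + \left(1 + f\right) = 5 + f$)
$Y{\left(V,X \right)} = \frac{12 + V}{-27 + X}$ ($Y{\left(V,X \right)} = \frac{V + \left(5 + \left(1 + 6\right)\right)}{-27 + X} = \frac{V + \left(5 + 7\right)}{-27 + X} = \frac{V + 12}{-27 + X} = \frac{12 + V}{-27 + X}$)
$Y{\left(-32,\left(-2\right) 1 \cdot 3 \right)} + 1727 = \frac{12 - 32}{-27 + \left(-2\right) 1 \cdot 3} + 1727 = \frac{1}{-27 - 6} \left(-20\right) + 1727 = \frac{1}{-33} \left(-20\right) + 1727 = \left(- \frac{1}{33}\right) \left(-20\right) + 1727 = \frac{20}{33} + 1727 = \frac{57011}{33}$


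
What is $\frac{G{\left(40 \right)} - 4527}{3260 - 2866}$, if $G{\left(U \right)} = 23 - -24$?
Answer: $- \frac{2240}{197} \approx -11.371$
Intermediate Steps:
$G{\left(U \right)} = 47$ ($G{\left(U \right)} = 23 + 24 = 47$)
$\frac{G{\left(40 \right)} - 4527}{3260 - 2866} = \frac{47 - 4527}{3260 - 2866} = - \frac{4480}{394} = \left(-4480\right) \frac{1}{394} = - \frac{2240}{197}$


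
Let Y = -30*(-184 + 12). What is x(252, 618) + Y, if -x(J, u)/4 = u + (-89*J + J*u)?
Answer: -530544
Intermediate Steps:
x(J, u) = -4*u + 356*J - 4*J*u (x(J, u) = -4*(u + (-89*J + J*u)) = -4*(u - 89*J + J*u) = -4*u + 356*J - 4*J*u)
Y = 5160 (Y = -30*(-172) = 5160)
x(252, 618) + Y = (-4*618 + 356*252 - 4*252*618) + 5160 = (-2472 + 89712 - 622944) + 5160 = -535704 + 5160 = -530544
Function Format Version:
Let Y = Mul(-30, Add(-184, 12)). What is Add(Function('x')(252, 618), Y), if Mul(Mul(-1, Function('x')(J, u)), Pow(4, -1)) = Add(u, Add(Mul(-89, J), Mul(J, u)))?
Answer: -530544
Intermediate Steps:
Function('x')(J, u) = Add(Mul(-4, u), Mul(356, J), Mul(-4, J, u)) (Function('x')(J, u) = Mul(-4, Add(u, Add(Mul(-89, J), Mul(J, u)))) = Mul(-4, Add(u, Mul(-89, J), Mul(J, u))) = Add(Mul(-4, u), Mul(356, J), Mul(-4, J, u)))
Y = 5160 (Y = Mul(-30, -172) = 5160)
Add(Function('x')(252, 618), Y) = Add(Add(Mul(-4, 618), Mul(356, 252), Mul(-4, 252, 618)), 5160) = Add(Add(-2472, 89712, -622944), 5160) = Add(-535704, 5160) = -530544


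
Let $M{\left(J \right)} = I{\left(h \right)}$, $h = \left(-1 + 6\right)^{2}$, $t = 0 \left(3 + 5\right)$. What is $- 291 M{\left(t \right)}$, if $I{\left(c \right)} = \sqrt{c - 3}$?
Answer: $- 291 \sqrt{22} \approx -1364.9$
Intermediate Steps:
$t = 0$ ($t = 0 \cdot 8 = 0$)
$h = 25$ ($h = 5^{2} = 25$)
$I{\left(c \right)} = \sqrt{-3 + c}$
$M{\left(J \right)} = \sqrt{22}$ ($M{\left(J \right)} = \sqrt{-3 + 25} = \sqrt{22}$)
$- 291 M{\left(t \right)} = - 291 \sqrt{22}$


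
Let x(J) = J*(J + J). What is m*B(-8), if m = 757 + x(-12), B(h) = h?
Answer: -8360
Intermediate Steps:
x(J) = 2*J² (x(J) = J*(2*J) = 2*J²)
m = 1045 (m = 757 + 2*(-12)² = 757 + 2*144 = 757 + 288 = 1045)
m*B(-8) = 1045*(-8) = -8360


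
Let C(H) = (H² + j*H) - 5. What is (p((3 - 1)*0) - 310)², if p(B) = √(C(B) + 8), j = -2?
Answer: (310 - √3)² ≈ 95029.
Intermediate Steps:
C(H) = -5 + H² - 2*H (C(H) = (H² - 2*H) - 5 = -5 + H² - 2*H)
p(B) = √(3 + B² - 2*B) (p(B) = √((-5 + B² - 2*B) + 8) = √(3 + B² - 2*B))
(p((3 - 1)*0) - 310)² = (√(3 + ((3 - 1)*0)² - 2*(3 - 1)*0) - 310)² = (√(3 + (2*0)² - 4*0) - 310)² = (√(3 + 0² - 2*0) - 310)² = (√(3 + 0 + 0) - 310)² = (√3 - 310)² = (-310 + √3)²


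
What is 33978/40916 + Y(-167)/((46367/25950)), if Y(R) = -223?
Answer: -117599648337/948576086 ≈ -123.97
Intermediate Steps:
33978/40916 + Y(-167)/((46367/25950)) = 33978/40916 - 223/(46367/25950) = 33978*(1/40916) - 223/(46367*(1/25950)) = 16989/20458 - 223/46367/25950 = 16989/20458 - 223*25950/46367 = 16989/20458 - 5786850/46367 = -117599648337/948576086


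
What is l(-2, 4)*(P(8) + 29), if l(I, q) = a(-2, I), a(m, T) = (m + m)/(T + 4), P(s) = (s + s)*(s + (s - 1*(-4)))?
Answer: -698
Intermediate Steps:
P(s) = 2*s*(4 + 2*s) (P(s) = (2*s)*(s + (s + 4)) = (2*s)*(s + (4 + s)) = (2*s)*(4 + 2*s) = 2*s*(4 + 2*s))
a(m, T) = 2*m/(4 + T) (a(m, T) = (2*m)/(4 + T) = 2*m/(4 + T))
l(I, q) = -4/(4 + I) (l(I, q) = 2*(-2)/(4 + I) = -4/(4 + I))
l(-2, 4)*(P(8) + 29) = (-4/(4 - 2))*(4*8*(2 + 8) + 29) = (-4/2)*(4*8*10 + 29) = (-4*1/2)*(320 + 29) = -2*349 = -698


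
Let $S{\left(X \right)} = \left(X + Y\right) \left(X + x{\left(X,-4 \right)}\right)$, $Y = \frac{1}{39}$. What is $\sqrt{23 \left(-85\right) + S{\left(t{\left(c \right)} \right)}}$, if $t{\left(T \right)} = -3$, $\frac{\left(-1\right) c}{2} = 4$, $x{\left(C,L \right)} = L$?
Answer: $\frac{i \sqrt{2941887}}{39} \approx 43.979 i$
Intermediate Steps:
$c = -8$ ($c = \left(-2\right) 4 = -8$)
$Y = \frac{1}{39} \approx 0.025641$
$S{\left(X \right)} = \left(-4 + X\right) \left(\frac{1}{39} + X\right)$ ($S{\left(X \right)} = \left(X + \frac{1}{39}\right) \left(X - 4\right) = \left(\frac{1}{39} + X\right) \left(-4 + X\right) = \left(-4 + X\right) \left(\frac{1}{39} + X\right)$)
$\sqrt{23 \left(-85\right) + S{\left(t{\left(c \right)} \right)}} = \sqrt{23 \left(-85\right) - \left(- \frac{461}{39} - 9\right)} = \sqrt{-1955 + \left(- \frac{4}{39} + 9 + \frac{155}{13}\right)} = \sqrt{-1955 + \frac{812}{39}} = \sqrt{- \frac{75433}{39}} = \frac{i \sqrt{2941887}}{39}$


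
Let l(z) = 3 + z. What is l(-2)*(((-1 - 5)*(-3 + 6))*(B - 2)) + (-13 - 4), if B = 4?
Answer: -53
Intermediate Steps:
l(-2)*(((-1 - 5)*(-3 + 6))*(B - 2)) + (-13 - 4) = (3 - 2)*(((-1 - 5)*(-3 + 6))*(4 - 2)) + (-13 - 4) = 1*(-6*3*2) - 17 = 1*(-18*2) - 17 = 1*(-36) - 17 = -36 - 17 = -53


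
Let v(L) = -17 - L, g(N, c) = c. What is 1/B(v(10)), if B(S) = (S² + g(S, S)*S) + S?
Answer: 1/1431 ≈ 0.00069881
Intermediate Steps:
B(S) = S + 2*S² (B(S) = (S² + S*S) + S = (S² + S²) + S = 2*S² + S = S + 2*S²)
1/B(v(10)) = 1/((-17 - 1*10)*(1 + 2*(-17 - 1*10))) = 1/((-17 - 10)*(1 + 2*(-17 - 10))) = 1/(-27*(1 + 2*(-27))) = 1/(-27*(1 - 54)) = 1/(-27*(-53)) = 1/1431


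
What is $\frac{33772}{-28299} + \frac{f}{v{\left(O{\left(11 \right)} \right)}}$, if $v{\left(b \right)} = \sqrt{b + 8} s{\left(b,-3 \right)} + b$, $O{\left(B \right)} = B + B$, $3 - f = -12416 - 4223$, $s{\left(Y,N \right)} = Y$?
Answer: $- \frac{246249247}{9027381} + \frac{8321 \sqrt{30}}{319} \approx 115.59$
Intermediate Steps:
$f = 16642$ ($f = 3 - \left(-12416 - 4223\right) = 3 - -16639 = 3 + 16639 = 16642$)
$O{\left(B \right)} = 2 B$
$v{\left(b \right)} = b + b \sqrt{8 + b}$ ($v{\left(b \right)} = \sqrt{b + 8} b + b = \sqrt{8 + b} b + b = b \sqrt{8 + b} + b = b + b \sqrt{8 + b}$)
$\frac{33772}{-28299} + \frac{f}{v{\left(O{\left(11 \right)} \right)}} = \frac{33772}{-28299} + \frac{16642}{2 \cdot 11 \left(1 + \sqrt{8 + 2 \cdot 11}\right)} = 33772 \left(- \frac{1}{28299}\right) + \frac{16642}{22 \left(1 + \sqrt{8 + 22}\right)} = - \frac{33772}{28299} + \frac{16642}{22 \left(1 + \sqrt{30}\right)} = - \frac{33772}{28299} + \frac{16642}{22 + 22 \sqrt{30}}$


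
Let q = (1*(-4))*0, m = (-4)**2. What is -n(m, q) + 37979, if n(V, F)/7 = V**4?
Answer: -420773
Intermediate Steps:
m = 16
q = 0 (q = -4*0 = 0)
n(V, F) = 7*V**4
-n(m, q) + 37979 = -7*16**4 + 37979 = -7*65536 + 37979 = -1*458752 + 37979 = -458752 + 37979 = -420773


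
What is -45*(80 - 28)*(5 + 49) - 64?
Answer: -126424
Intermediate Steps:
-45*(80 - 28)*(5 + 49) - 64 = -2340*54 - 64 = -45*2808 - 64 = -126360 - 64 = -126424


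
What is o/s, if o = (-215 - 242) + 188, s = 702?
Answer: -269/702 ≈ -0.38319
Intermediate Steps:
o = -269 (o = -457 + 188 = -269)
o/s = -269/702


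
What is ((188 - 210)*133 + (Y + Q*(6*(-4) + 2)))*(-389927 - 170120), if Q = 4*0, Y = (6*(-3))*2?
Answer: 1658859214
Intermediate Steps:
Y = -36 (Y = -18*2 = -36)
Q = 0
((188 - 210)*133 + (Y + Q*(6*(-4) + 2)))*(-389927 - 170120) = ((188 - 210)*133 + (-36 + 0*(6*(-4) + 2)))*(-389927 - 170120) = (-22*133 + (-36 + 0*(-24 + 2)))*(-560047) = (-2926 + (-36 + 0*(-22)))*(-560047) = (-2926 + (-36 + 0))*(-560047) = (-2926 - 36)*(-560047) = -2962*(-560047) = 1658859214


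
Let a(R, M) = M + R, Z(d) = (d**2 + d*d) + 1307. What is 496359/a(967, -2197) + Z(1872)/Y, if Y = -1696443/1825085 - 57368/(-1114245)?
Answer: -1169020850634287114253/146415235648910 ≈ -7.9843e+6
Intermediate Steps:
Z(d) = 1307 + 2*d**2 (Z(d) = (d**2 + d**2) + 1307 = 2*d**2 + 1307 = 1307 + 2*d**2)
Y = -357110330851/406718367165 (Y = -1696443*1/1825085 - 57368*(-1/1114245) = -1696443/1825085 + 57368/1114245 = -357110330851/406718367165 ≈ -0.87803)
496359/a(967, -2197) + Z(1872)/Y = 496359/(-2197 + 967) + (1307 + 2*1872**2)/(-357110330851/406718367165) = 496359/(-1230) + (1307 + 2*3504384)*(-406718367165/357110330851) = 496359*(-1/1230) + (1307 + 7008768)*(-406718367165/357110330851) = -165453/410 + 7010075*(-406718367165/357110330851) = -165453/410 - 2851126257704187375/357110330851 = -1169020850634287114253/146415235648910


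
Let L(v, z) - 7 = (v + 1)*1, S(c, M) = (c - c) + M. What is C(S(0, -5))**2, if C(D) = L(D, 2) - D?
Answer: 64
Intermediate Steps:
S(c, M) = M (S(c, M) = 0 + M = M)
L(v, z) = 8 + v (L(v, z) = 7 + (v + 1)*1 = 7 + (1 + v)*1 = 7 + (1 + v) = 8 + v)
C(D) = 8 (C(D) = (8 + D) - D = 8)
C(S(0, -5))**2 = 8**2 = 64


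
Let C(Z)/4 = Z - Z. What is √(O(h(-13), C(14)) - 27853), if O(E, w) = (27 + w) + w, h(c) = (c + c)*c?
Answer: I*√27826 ≈ 166.81*I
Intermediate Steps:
C(Z) = 0 (C(Z) = 4*(Z - Z) = 4*0 = 0)
h(c) = 2*c² (h(c) = (2*c)*c = 2*c²)
O(E, w) = 27 + 2*w
√(O(h(-13), C(14)) - 27853) = √((27 + 2*0) - 27853) = √((27 + 0) - 27853) = √(27 - 27853) = √(-27826) = I*√27826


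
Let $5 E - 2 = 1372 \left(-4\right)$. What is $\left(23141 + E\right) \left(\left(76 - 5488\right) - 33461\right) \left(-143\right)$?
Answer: $\frac{612689675741}{5} \approx 1.2254 \cdot 10^{11}$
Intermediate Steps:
$E = - \frac{5486}{5}$ ($E = \frac{2}{5} + \frac{1372 \left(-4\right)}{5} = \frac{2}{5} + \frac{1}{5} \left(-5488\right) = \frac{2}{5} - \frac{5488}{5} = - \frac{5486}{5} \approx -1097.2$)
$\left(23141 + E\right) \left(\left(76 - 5488\right) - 33461\right) \left(-143\right) = \left(23141 - \frac{5486}{5}\right) \left(\left(76 - 5488\right) - 33461\right) \left(-143\right) = \frac{110219 \left(\left(76 - 5488\right) - 33461\right)}{5} \left(-143\right) = \frac{110219 \left(-5412 - 33461\right)}{5} \left(-143\right) = \frac{110219}{5} \left(-38873\right) \left(-143\right) = \left(- \frac{4284543187}{5}\right) \left(-143\right) = \frac{612689675741}{5}$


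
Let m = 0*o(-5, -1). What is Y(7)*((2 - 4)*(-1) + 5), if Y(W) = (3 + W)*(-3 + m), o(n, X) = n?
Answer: -210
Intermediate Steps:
m = 0 (m = 0*(-5) = 0)
Y(W) = -9 - 3*W (Y(W) = (3 + W)*(-3 + 0) = (3 + W)*(-3) = -9 - 3*W)
Y(7)*((2 - 4)*(-1) + 5) = (-9 - 3*7)*((2 - 4)*(-1) + 5) = (-9 - 21)*(-2*(-1) + 5) = -30*(2 + 5) = -30*7 = -210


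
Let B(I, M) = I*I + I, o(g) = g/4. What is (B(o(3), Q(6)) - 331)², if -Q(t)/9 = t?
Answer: 27825625/256 ≈ 1.0869e+5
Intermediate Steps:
Q(t) = -9*t
o(g) = g/4 (o(g) = g*(¼) = g/4)
B(I, M) = I + I² (B(I, M) = I² + I = I + I²)
(B(o(3), Q(6)) - 331)² = (((¼)*3)*(1 + (¼)*3) - 331)² = (3*(1 + ¾)/4 - 331)² = ((¾)*(7/4) - 331)² = (21/16 - 331)² = (-5275/16)² = 27825625/256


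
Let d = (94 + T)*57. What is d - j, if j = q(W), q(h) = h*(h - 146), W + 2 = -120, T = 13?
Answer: -26597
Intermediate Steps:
W = -122 (W = -2 - 120 = -122)
q(h) = h*(-146 + h)
j = 32696 (j = -122*(-146 - 122) = -122*(-268) = 32696)
d = 6099 (d = (94 + 13)*57 = 107*57 = 6099)
d - j = 6099 - 1*32696 = 6099 - 32696 = -26597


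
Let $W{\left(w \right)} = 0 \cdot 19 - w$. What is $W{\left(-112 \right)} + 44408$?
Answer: $44520$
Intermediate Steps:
$W{\left(w \right)} = - w$ ($W{\left(w \right)} = 0 - w = - w$)
$W{\left(-112 \right)} + 44408 = \left(-1\right) \left(-112\right) + 44408 = 112 + 44408 = 44520$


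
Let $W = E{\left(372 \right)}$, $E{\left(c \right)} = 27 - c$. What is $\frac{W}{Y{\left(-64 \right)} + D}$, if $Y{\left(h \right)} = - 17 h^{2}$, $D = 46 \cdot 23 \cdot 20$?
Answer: $\frac{345}{48472} \approx 0.0071175$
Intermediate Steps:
$D = 21160$ ($D = 1058 \cdot 20 = 21160$)
$W = -345$ ($W = 27 - 372 = -345$)
$\frac{W}{Y{\left(-64 \right)} + D} = - \frac{345}{- 17 \left(-64\right)^{2} + 21160} = - \frac{345}{\left(-17\right) 4096 + 21160} = - \frac{345}{-69632 + 21160} = - \frac{345}{-48472} = \left(-345\right) \left(- \frac{1}{48472}\right) = \frac{345}{48472}$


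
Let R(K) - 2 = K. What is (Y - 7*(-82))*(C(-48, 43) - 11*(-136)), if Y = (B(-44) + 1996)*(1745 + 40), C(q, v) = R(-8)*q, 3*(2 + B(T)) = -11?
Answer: 6339121096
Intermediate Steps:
R(K) = 2 + K
B(T) = -17/3 (B(T) = -2 + (1/3)*(-11) = -2 - 11/3 = -17/3)
C(q, v) = -6*q (C(q, v) = (2 - 8)*q = -6*q)
Y = 3552745 (Y = (-17/3 + 1996)*(1745 + 40) = (5971/3)*1785 = 3552745)
(Y - 7*(-82))*(C(-48, 43) - 11*(-136)) = (3552745 - 7*(-82))*(-6*(-48) - 11*(-136)) = (3552745 + 574)*(288 + 1496) = 3553319*1784 = 6339121096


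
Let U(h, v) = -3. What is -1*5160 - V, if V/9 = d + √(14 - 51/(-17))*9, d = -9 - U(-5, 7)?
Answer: -5106 - 81*√17 ≈ -5440.0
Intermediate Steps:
d = -6 (d = -9 - 1*(-3) = -9 + 3 = -6)
V = -54 + 81*√17 (V = 9*(-6 + √(14 - 51/(-17))*9) = 9*(-6 + √(14 - 51*(-1/17))*9) = 9*(-6 + √(14 + 3)*9) = 9*(-6 + √17*9) = 9*(-6 + 9*√17) = -54 + 81*√17 ≈ 279.97)
-1*5160 - V = -1*5160 - (-54 + 81*√17) = -5160 + (54 - 81*√17) = -5106 - 81*√17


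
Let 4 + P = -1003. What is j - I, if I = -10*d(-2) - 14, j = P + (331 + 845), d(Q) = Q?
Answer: 163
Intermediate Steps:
P = -1007 (P = -4 - 1003 = -1007)
j = 169 (j = -1007 + (331 + 845) = -1007 + 1176 = 169)
I = 6 (I = -10*(-2) - 14 = 20 - 14 = 6)
j - I = 169 - 1*6 = 169 - 6 = 163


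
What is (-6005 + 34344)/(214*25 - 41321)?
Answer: -28339/35971 ≈ -0.78783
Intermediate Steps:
(-6005 + 34344)/(214*25 - 41321) = 28339/(5350 - 41321) = 28339/(-35971) = 28339*(-1/35971) = -28339/35971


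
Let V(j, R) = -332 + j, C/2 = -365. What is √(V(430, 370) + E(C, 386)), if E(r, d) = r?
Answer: 2*I*√158 ≈ 25.14*I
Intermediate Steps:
C = -730 (C = 2*(-365) = -730)
√(V(430, 370) + E(C, 386)) = √((-332 + 430) - 730) = √(98 - 730) = √(-632) = 2*I*√158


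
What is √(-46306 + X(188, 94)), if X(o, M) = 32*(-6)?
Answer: I*√46498 ≈ 215.63*I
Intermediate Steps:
X(o, M) = -192
√(-46306 + X(188, 94)) = √(-46306 - 192) = √(-46498) = I*√46498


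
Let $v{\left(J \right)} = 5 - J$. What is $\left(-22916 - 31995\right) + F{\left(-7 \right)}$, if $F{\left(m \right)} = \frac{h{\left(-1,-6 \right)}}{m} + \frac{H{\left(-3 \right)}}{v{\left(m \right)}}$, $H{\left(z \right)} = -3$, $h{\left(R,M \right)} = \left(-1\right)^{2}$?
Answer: $- \frac{1537519}{28} \approx -54911.0$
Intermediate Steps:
$h{\left(R,M \right)} = 1$
$F{\left(m \right)} = \frac{1}{m} - \frac{3}{5 - m}$ ($F{\left(m \right)} = 1 \frac{1}{m} - \frac{3}{5 - m} = \frac{1}{m} - \frac{3}{5 - m}$)
$\left(-22916 - 31995\right) + F{\left(-7 \right)} = \left(-22916 - 31995\right) + \frac{-5 + 4 \left(-7\right)}{\left(-7\right) \left(-5 - 7\right)} = -54911 - \frac{-5 - 28}{7 \left(-12\right)} = -54911 - \left(- \frac{1}{84}\right) \left(-33\right) = -54911 - \frac{11}{28} = - \frac{1537519}{28}$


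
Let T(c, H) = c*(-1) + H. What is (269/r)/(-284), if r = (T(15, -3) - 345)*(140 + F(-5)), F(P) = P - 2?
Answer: 269/13711236 ≈ 1.9619e-5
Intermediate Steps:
F(P) = -2 + P
T(c, H) = H - c (T(c, H) = -c + H = H - c)
r = -48279 (r = ((-3 - 1*15) - 345)*(140 + (-2 - 5)) = ((-3 - 15) - 345)*(140 - 7) = (-18 - 345)*133 = -363*133 = -48279)
(269/r)/(-284) = (269/(-48279))/(-284) = (269*(-1/48279))*(-1/284) = -269/48279*(-1/284) = 269/13711236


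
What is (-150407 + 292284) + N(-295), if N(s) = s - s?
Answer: 141877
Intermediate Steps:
N(s) = 0
(-150407 + 292284) + N(-295) = (-150407 + 292284) + 0 = 141877 + 0 = 141877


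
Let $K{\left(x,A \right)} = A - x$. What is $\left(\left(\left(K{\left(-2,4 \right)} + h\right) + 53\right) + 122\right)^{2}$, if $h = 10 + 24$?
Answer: $46225$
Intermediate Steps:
$h = 34$
$\left(\left(\left(K{\left(-2,4 \right)} + h\right) + 53\right) + 122\right)^{2} = \left(\left(\left(\left(4 - -2\right) + 34\right) + 53\right) + 122\right)^{2} = \left(\left(\left(\left(4 + 2\right) + 34\right) + 53\right) + 122\right)^{2} = \left(\left(\left(6 + 34\right) + 53\right) + 122\right)^{2} = \left(\left(40 + 53\right) + 122\right)^{2} = \left(93 + 122\right)^{2} = 215^{2} = 46225$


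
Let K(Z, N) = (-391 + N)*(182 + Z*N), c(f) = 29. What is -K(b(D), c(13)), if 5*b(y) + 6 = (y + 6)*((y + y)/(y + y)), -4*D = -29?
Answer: 811061/10 ≈ 81106.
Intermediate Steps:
D = 29/4 (D = -¼*(-29) = 29/4 ≈ 7.2500)
b(y) = y/5 (b(y) = -6/5 + ((y + 6)*((y + y)/(y + y)))/5 = -6/5 + ((6 + y)*((2*y)/((2*y))))/5 = -6/5 + ((6 + y)*((2*y)*(1/(2*y))))/5 = -6/5 + ((6 + y)*1)/5 = -6/5 + (6 + y)/5 = -6/5 + (6/5 + y/5) = y/5)
K(Z, N) = (-391 + N)*(182 + N*Z)
-K(b(D), c(13)) = -(-71162 + 182*29 + ((⅕)*(29/4))*29² - 391*29*(⅕)*(29/4)) = -(-71162 + 5278 + (29/20)*841 - 391*29*29/20) = -(-71162 + 5278 + 24389/20 - 328831/20) = -1*(-811061/10) = 811061/10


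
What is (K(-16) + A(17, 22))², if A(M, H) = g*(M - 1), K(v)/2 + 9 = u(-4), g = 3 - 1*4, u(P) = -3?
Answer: 1600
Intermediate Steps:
g = -1 (g = 3 - 4 = -1)
K(v) = -24 (K(v) = -18 + 2*(-3) = -18 - 6 = -24)
A(M, H) = 1 - M (A(M, H) = -(M - 1) = -(-1 + M) = 1 - M)
(K(-16) + A(17, 22))² = (-24 + (1 - 1*17))² = (-24 + (1 - 17))² = (-24 - 16)² = (-40)² = 1600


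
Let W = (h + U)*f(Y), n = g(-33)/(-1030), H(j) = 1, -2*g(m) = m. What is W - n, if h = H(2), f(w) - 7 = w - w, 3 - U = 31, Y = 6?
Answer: -389307/2060 ≈ -188.98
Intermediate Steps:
g(m) = -m/2
U = -28 (U = 3 - 1*31 = 3 - 31 = -28)
f(w) = 7 (f(w) = 7 + (w - w) = 7 + 0 = 7)
h = 1
n = -33/2060 (n = -1/2*(-33)/(-1030) = (33/2)*(-1/1030) = -33/2060 ≈ -0.016019)
W = -189 (W = (1 - 28)*7 = -27*7 = -189)
W - n = -189 - 1*(-33/2060) = -189 + 33/2060 = -389307/2060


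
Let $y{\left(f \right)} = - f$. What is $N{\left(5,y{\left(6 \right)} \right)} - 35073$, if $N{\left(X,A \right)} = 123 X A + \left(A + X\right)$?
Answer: $-38764$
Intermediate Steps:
$N{\left(X,A \right)} = A + X + 123 A X$ ($N{\left(X,A \right)} = 123 A X + \left(A + X\right) = A + X + 123 A X$)
$N{\left(5,y{\left(6 \right)} \right)} - 35073 = \left(\left(-1\right) 6 + 5 + 123 \left(\left(-1\right) 6\right) 5\right) - 35073 = \left(-6 + 5 + 123 \left(-6\right) 5\right) - 35073 = \left(-6 + 5 - 3690\right) - 35073 = -3691 - 35073 = -38764$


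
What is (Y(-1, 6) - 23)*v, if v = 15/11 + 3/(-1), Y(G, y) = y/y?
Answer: 36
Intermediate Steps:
Y(G, y) = 1
v = -18/11 (v = 15*(1/11) + 3*(-1) = 15/11 - 3 = -18/11 ≈ -1.6364)
(Y(-1, 6) - 23)*v = (1 - 23)*(-18/11) = -22*(-18/11) = 36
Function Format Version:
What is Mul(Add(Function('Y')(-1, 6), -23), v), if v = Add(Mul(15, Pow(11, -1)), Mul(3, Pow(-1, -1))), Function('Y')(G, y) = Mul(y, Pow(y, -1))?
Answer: 36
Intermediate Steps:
Function('Y')(G, y) = 1
v = Rational(-18, 11) (v = Add(Mul(15, Rational(1, 11)), Mul(3, -1)) = Add(Rational(15, 11), -3) = Rational(-18, 11) ≈ -1.6364)
Mul(Add(Function('Y')(-1, 6), -23), v) = Mul(Add(1, -23), Rational(-18, 11)) = Mul(-22, Rational(-18, 11)) = 36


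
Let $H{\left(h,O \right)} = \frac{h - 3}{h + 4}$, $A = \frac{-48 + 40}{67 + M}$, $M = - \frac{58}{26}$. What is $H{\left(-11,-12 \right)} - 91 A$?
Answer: $\frac{5574}{421} \approx 13.24$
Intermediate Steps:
$M = - \frac{29}{13}$ ($M = \left(-58\right) \frac{1}{26} = - \frac{29}{13} \approx -2.2308$)
$A = - \frac{52}{421}$ ($A = \frac{-48 + 40}{67 - \frac{29}{13}} = - \frac{8}{\frac{842}{13}} = \left(-8\right) \frac{13}{842} = - \frac{52}{421} \approx -0.12352$)
$H{\left(h,O \right)} = \frac{-3 + h}{4 + h}$
$H{\left(-11,-12 \right)} - 91 A = \frac{-3 - 11}{4 - 11} - - \frac{4732}{421} = \frac{1}{-7} \left(-14\right) + \frac{4732}{421} = \left(- \frac{1}{7}\right) \left(-14\right) + \frac{4732}{421} = 2 + \frac{4732}{421} = \frac{5574}{421}$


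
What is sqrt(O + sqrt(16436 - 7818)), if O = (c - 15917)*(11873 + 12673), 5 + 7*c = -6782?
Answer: sqrt(-20310391332 + 49*sqrt(8618))/7 ≈ 20359.0*I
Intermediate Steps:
c = -6787/7 (c = -5/7 + (1/7)*(-6782) = -5/7 - 6782/7 = -6787/7 ≈ -969.57)
O = -2901484476/7 (O = (-6787/7 - 15917)*(11873 + 12673) = -118206/7*24546 = -2901484476/7 ≈ -4.1450e+8)
sqrt(O + sqrt(16436 - 7818)) = sqrt(-2901484476/7 + sqrt(16436 - 7818)) = sqrt(-2901484476/7 + sqrt(8618))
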